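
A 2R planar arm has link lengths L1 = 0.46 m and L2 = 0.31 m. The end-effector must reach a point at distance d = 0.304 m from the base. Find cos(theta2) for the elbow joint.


cos(th2) = (d^2 - L1^2 - L2^2)/(2*L1*L2) = (0.304^2 - 0.46^2 - 0.31^2)/(2*0.46*0.31) = -0.7549

-0.7549


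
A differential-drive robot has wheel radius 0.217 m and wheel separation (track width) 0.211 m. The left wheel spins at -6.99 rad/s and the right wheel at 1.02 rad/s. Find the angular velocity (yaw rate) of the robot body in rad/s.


omega = r*(wR - wL)/L = 0.217*(1.02 - (-6.99))/0.211 = 8.2378

8.2378 rad/s


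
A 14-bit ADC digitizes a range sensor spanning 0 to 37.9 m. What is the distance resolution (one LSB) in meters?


res = range / 2^n = 37.9/2^14 = 37.9/16384 = 0.0023

0.0023 m


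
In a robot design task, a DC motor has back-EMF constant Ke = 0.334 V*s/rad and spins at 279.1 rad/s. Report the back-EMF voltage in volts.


V_emf = Ke * omega = 0.334*279.1 = 93.2194

93.2194 V


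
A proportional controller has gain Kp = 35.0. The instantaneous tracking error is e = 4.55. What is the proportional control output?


u_P = Kp * e = 35.0 * 4.55 = 159.2500

159.2500


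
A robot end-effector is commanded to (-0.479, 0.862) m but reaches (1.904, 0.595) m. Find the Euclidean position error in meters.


dx = 1.904 - (-0.479) = 2.3830, dy = 0.595 - (0.862) = -0.2670
err = sqrt(5.678689 + 0.071289) = 2.3979

2.3979 m


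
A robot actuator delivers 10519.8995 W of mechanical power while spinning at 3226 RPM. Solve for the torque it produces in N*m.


omega = 3226 * 2*pi/60 = 337.825930 rad/s
tau = P / omega = 10519.8995 / 337.825930 = 31.1400

31.1400 N*m


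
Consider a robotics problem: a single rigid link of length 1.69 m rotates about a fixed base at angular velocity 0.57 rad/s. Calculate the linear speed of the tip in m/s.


v = L*omega = 1.69 * 0.57 = 0.9633

0.9633 m/s


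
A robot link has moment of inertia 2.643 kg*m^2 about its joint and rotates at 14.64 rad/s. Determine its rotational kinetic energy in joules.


KE = (1/2)*I*omega^2 = 0.5*2.643*14.64^2 = 283.2366

283.2366 J


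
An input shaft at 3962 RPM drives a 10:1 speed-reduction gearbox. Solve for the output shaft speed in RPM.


omega_out = omega_in / N = 3962 / 10 = 396.2000

396.2000 RPM


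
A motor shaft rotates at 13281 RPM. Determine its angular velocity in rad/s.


omega = 13281 * 2*pi/60 = 1390.7831

1390.7831 rad/s


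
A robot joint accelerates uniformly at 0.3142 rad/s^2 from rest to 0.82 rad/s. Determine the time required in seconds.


t = delta_omega / alpha = 0.82 / 0.3142 = 2.6098

2.6098 s


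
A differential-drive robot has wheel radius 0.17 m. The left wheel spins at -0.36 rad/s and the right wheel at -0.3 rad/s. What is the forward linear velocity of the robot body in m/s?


v = r*(wR + wL)/2 = 0.17*(-0.3 + -0.36)/2 = -0.0561

-0.0561 m/s


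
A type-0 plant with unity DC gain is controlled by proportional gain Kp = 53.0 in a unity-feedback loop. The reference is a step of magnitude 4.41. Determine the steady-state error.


e_ss = R/(1 + Kp) = 4.41/(1 + 53.0) = 4.41/54.0000 = 0.0817

0.0817


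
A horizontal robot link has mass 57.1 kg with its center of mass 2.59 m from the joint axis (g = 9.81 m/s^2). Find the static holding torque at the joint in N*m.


tau = m*g*L = 57.1 * 9.81 * 2.59 = 1450.7911

1450.7911 N*m


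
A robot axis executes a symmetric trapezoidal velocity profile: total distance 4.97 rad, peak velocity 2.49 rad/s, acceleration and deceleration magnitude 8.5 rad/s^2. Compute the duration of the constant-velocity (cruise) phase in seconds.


t_acc = v/a = 0.292941 s, d_acc = v^2/(2a) = 0.364712 rad each
d_cruise = 4.97 - 2*0.364712 = 4.240576 rad
t_cruise = d_cruise/v = 4.240576/2.49 = 1.7030

1.7030 s


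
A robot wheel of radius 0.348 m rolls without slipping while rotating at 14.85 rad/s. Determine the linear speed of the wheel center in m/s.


v = omega * r = 14.85 * 0.348 = 5.1678

5.1678 m/s


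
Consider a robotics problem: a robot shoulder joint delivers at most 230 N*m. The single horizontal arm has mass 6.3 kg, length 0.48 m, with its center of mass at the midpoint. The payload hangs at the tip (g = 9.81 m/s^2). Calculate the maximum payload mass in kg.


tau_arm = m_arm*g*(L/2) = 6.3*9.81*0.48/2 = 14.8327 N*m
tau_payload = tau_max - tau_arm = 230 - 14.8327 = 215.1673
m_payload = tau_payload / (g*L) = 215.1673 / (9.81*0.48) = 45.6947

45.6947 kg


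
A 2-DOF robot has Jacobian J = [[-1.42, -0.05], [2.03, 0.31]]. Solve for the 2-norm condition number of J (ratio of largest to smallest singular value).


JJ^T eigenvalues: trace(JJ^T) = 6.2359, det(JJ^T) = det(J)^2 = 0.11471769
s_max^2 = (6.2359 + sqrt(38.42757805))/2 = 6.21744907
s_min^2 = (6.2359 - sqrt(38.42757805))/2 = 0.01845093
kappa = s_max/s_min = sqrt(6.21744907/0.01845093) = 18.3568

18.3568


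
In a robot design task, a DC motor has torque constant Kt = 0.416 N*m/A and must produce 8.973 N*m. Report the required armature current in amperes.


I = tau / Kt = 8.973/0.416 = 21.5697

21.5697 A


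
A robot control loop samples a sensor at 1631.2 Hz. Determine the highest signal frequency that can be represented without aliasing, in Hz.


f_max = f_s/2 = 1631.2/2 = 815.6000

815.6000 Hz


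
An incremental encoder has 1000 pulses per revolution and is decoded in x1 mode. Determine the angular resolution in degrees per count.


resolution = 360 / (PPR * 1) = 360 / 1000 = 0.3600

0.3600 degrees


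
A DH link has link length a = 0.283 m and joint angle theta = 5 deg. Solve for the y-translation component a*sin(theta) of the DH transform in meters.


a*sin(theta) = 0.283*sin(5 deg) = 0.0247

0.0247 m


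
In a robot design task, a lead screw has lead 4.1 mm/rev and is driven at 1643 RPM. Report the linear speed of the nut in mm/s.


v = lead * (RPM/60) = 4.1*1643/60 = 112.2717

112.2717 mm/s


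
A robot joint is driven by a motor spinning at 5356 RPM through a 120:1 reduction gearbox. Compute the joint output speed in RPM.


omega_joint = omega_motor / N = 5356 / 120 = 44.6333

44.6333 RPM


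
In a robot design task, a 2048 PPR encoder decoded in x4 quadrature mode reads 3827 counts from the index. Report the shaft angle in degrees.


angle = counts * 360 / (PPR*4) = 3827 * 360 / 8192 = 168.1787

168.1787 degrees


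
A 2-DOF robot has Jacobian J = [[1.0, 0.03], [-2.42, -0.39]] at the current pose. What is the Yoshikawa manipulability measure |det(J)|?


det(J) = 1.0*-0.39 - (0.03)*(-2.42) = -0.3174
|det(J)| = 0.3174

0.3174


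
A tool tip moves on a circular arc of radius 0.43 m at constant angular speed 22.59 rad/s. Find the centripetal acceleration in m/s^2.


a_c = omega^2 * r = 22.59^2 * 0.43 = 219.4325

219.4325 m/s^2


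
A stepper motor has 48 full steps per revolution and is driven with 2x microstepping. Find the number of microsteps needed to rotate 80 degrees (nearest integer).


step_size = 360/(48*2) = 360/96 = 3.750000 deg
n = 80/(360/96) = 80*96/360 = 21.3333 -> 21

21 steps


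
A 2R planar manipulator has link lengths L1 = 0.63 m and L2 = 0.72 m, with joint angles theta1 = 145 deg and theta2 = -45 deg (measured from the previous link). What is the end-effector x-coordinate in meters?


x = L1*cos(th1) + L2*cos(th1+th2) = 0.63*cos(145 deg) + 0.72*cos(100 deg) = -0.6411

-0.6411 m


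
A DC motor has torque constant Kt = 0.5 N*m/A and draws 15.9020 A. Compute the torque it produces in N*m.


tau = Kt * I = 0.5*15.9020 = 7.9510

7.9510 N*m


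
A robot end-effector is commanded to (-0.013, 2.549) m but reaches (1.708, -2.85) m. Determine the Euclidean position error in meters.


dx = 1.708 - (-0.013) = 1.7210, dy = -2.85 - (2.549) = -5.3990
err = sqrt(2.961841 + 29.149201) = 5.6667

5.6667 m


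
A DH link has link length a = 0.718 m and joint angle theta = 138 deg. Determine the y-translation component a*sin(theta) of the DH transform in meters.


a*sin(theta) = 0.718*sin(138 deg) = 0.4804

0.4804 m


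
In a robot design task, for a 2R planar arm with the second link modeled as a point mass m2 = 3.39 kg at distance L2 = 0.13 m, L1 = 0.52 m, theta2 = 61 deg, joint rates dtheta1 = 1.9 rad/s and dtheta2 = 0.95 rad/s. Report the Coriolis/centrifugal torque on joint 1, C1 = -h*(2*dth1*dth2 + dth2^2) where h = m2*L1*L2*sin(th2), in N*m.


h = m2*L1*L2*sin(th2) = 3.39*0.52*0.13*sin(61 deg) = 0.200431
C1 = -h*(2*1.9*0.95 + 0.95^2) = -0.200431*4.5125 = -0.9044

-0.9044 N*m


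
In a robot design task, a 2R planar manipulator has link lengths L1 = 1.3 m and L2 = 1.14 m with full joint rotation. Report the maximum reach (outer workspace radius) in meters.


r_max = L1 + L2 = 1.3 + 1.14 = 2.4400

2.4400 m


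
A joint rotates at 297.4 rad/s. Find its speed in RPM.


RPM = 297.4 * 60/(2*pi) = 2839.9608

2839.9608 RPM


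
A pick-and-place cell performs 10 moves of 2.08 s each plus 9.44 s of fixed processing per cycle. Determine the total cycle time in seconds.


T = 10*2.08 + 9.44 = 30.2400

30.2400 s


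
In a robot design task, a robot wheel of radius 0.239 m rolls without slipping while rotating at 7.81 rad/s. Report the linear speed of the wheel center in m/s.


v = omega * r = 7.81 * 0.239 = 1.8666

1.8666 m/s


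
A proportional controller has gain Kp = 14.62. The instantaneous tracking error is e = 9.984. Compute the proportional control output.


u_P = Kp * e = 14.62 * 9.984 = 145.9661

145.9661


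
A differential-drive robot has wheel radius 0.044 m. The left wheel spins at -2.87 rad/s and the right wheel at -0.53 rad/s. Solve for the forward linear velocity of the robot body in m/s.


v = r*(wR + wL)/2 = 0.044*(-0.53 + -2.87)/2 = -0.0748

-0.0748 m/s


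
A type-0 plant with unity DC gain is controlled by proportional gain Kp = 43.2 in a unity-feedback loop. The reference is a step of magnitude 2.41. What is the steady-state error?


e_ss = R/(1 + Kp) = 2.41/(1 + 43.2) = 2.41/44.2000 = 0.0545

0.0545


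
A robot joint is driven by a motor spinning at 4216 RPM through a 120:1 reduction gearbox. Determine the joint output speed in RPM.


omega_joint = omega_motor / N = 4216 / 120 = 35.1333

35.1333 RPM


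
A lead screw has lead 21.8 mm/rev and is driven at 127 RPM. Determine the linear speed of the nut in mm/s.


v = lead * (RPM/60) = 21.8*127/60 = 46.1433

46.1433 mm/s


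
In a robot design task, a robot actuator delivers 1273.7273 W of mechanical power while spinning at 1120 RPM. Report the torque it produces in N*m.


omega = 1120 * 2*pi/60 = 117.286126 rad/s
tau = P / omega = 1273.7273 / 117.286126 = 10.8600

10.8600 N*m


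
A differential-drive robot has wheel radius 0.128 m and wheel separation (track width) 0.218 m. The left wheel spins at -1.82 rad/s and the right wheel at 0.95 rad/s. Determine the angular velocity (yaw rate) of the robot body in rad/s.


omega = r*(wR - wL)/L = 0.128*(0.95 - (-1.82))/0.218 = 1.6264

1.6264 rad/s


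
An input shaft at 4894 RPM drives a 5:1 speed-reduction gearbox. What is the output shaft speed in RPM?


omega_out = omega_in / N = 4894 / 5 = 978.8000

978.8000 RPM


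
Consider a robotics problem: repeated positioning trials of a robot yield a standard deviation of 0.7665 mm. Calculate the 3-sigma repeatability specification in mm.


repeatability = 3*sigma = 3*0.7665 = 2.2995

2.2995 mm


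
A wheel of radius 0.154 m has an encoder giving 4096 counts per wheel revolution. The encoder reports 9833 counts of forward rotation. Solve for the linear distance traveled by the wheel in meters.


revs = 9833/4096 = 2.400635
d = revs * 2*pi*r = 2.400635 * 2*pi*0.154 = 2.3229

2.3229 m


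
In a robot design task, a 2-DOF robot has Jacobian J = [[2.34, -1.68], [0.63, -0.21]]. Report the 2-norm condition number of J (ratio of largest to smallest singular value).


JJ^T eigenvalues: trace(JJ^T) = 8.7390, det(JJ^T) = det(J)^2 = 0.32148900
s_max^2 = (8.7390 + sqrt(75.08416500))/2 = 8.70205597
s_min^2 = (8.7390 - sqrt(75.08416500))/2 = 0.03694403
kappa = s_max/s_min = sqrt(8.70205597/0.03694403) = 15.3475

15.3475


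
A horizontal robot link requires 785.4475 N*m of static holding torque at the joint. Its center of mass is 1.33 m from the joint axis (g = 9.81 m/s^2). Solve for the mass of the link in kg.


m = tau / (g*L) = 785.4475 / (9.81 * 1.33) = 60.2000

60.2000 kg


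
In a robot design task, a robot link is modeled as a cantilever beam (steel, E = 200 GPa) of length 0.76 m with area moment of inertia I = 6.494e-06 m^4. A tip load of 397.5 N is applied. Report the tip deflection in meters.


delta = F*L^3/(3*E*I) = 397.5*0.76^3/(3*2.000e+11*6.494e-06)
      = 174.49296/3896400 = 4.4783e-05

4.4783e-05 m


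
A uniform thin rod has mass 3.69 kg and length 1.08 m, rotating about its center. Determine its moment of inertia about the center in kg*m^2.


I = (1/12)*m*L^2 = (1/12)*3.69*1.08^2 = 0.3587

0.3587 kg*m^2


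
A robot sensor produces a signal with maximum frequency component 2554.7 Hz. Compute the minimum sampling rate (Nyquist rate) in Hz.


f_s,min = 2*f_max = 2*2554.7 = 5109.4000

5109.4000 Hz


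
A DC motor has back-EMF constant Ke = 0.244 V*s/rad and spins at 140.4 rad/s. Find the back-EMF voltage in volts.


V_emf = Ke * omega = 0.244*140.4 = 34.2576

34.2576 V


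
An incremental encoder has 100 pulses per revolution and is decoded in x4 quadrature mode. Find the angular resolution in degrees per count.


resolution = 360 / (PPR * 4) = 360 / 400 = 0.9000

0.9000 degrees


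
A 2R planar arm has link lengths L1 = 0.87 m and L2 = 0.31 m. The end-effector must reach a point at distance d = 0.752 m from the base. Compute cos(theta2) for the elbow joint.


cos(th2) = (d^2 - L1^2 - L2^2)/(2*L1*L2) = (0.752^2 - 0.87^2 - 0.31^2)/(2*0.87*0.31) = -0.5330

-0.5330


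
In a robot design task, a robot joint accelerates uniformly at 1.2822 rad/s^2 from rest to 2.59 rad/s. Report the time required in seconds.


t = delta_omega / alpha = 2.59 / 1.2822 = 2.0200

2.0200 s


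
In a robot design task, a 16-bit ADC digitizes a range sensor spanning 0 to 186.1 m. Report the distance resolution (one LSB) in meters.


res = range / 2^n = 186.1/2^16 = 186.1/65536 = 0.0028

0.0028 m


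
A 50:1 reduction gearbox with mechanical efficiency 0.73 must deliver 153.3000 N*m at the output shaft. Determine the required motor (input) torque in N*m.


tau_in = tau_out / (N * eta) = 153.3000 / (50 * 0.73) = 4.2000

4.2000 N*m


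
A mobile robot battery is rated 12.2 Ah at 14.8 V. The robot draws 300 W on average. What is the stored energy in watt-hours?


E = capacity * V = 12.2*14.8 = 180.5600

180.5600 Wh


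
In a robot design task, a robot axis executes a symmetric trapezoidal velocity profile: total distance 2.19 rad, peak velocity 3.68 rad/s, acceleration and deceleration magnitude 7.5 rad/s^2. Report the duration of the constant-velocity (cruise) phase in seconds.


t_acc = v/a = 0.490667 s, d_acc = v^2/(2a) = 0.902827 rad each
d_cruise = 2.19 - 2*0.902827 = 0.384346 rad
t_cruise = d_cruise/v = 0.384346/3.68 = 0.1044

0.1044 s


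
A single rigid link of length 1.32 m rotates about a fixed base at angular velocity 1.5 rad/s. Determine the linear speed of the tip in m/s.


v = L*omega = 1.32 * 1.5 = 1.9800

1.9800 m/s


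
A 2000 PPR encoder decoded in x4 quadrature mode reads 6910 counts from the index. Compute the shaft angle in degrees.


angle = counts * 360 / (PPR*4) = 6910 * 360 / 8000 = 310.9500

310.9500 degrees


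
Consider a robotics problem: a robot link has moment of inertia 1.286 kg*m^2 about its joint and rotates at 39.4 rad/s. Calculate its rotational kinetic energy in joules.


KE = (1/2)*I*omega^2 = 0.5*1.286*39.4^2 = 998.1675

998.1675 J


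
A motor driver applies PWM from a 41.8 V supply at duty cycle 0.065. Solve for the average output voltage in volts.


V_avg = V_supply * D = 41.8*0.065 = 2.7170

2.7170 V


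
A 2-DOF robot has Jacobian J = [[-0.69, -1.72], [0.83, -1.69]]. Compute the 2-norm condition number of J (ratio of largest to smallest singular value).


JJ^T eigenvalues: trace(JJ^T) = 6.9795, det(JJ^T) = det(J)^2 = 6.72727969
s_max^2 = (6.9795 + sqrt(21.80430149))/2 = 5.82450381
s_min^2 = (6.9795 - sqrt(21.80430149))/2 = 1.15499619
kappa = s_max/s_min = sqrt(5.82450381/1.15499619) = 2.2456

2.2456


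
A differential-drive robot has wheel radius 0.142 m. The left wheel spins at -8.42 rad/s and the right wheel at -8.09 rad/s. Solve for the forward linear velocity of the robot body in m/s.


v = r*(wR + wL)/2 = 0.142*(-8.09 + -8.42)/2 = -1.1722

-1.1722 m/s


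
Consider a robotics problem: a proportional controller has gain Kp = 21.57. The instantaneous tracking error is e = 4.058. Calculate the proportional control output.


u_P = Kp * e = 21.57 * 4.058 = 87.5311

87.5311


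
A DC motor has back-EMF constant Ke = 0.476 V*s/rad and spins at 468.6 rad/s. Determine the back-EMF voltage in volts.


V_emf = Ke * omega = 0.476*468.6 = 223.0536

223.0536 V


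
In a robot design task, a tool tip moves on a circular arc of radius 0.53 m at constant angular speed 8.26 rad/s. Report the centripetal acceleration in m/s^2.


a_c = omega^2 * r = 8.26^2 * 0.53 = 36.1606

36.1606 m/s^2


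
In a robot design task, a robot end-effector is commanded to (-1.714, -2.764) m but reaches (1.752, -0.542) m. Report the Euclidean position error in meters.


dx = 1.752 - (-1.714) = 3.4660, dy = -0.542 - (-2.764) = 2.2220
err = sqrt(12.013156 + 4.937284) = 4.1171

4.1171 m


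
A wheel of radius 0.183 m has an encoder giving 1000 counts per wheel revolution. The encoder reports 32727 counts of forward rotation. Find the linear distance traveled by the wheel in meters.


revs = 32727/1000 = 32.727000
d = revs * 2*pi*r = 32.727000 * 2*pi*0.183 = 37.6303

37.6303 m


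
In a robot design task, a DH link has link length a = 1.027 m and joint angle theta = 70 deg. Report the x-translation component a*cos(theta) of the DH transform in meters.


a*cos(theta) = 1.027*cos(70 deg) = 0.3513

0.3513 m


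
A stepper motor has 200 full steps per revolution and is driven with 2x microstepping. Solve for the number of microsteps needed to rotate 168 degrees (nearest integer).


step_size = 360/(200*2) = 360/400 = 0.900000 deg
n = 168/(360/400) = 168*400/360 = 186.6667 -> 187

187 steps


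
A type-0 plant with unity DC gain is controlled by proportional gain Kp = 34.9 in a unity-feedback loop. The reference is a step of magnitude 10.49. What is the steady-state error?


e_ss = R/(1 + Kp) = 10.49/(1 + 34.9) = 10.49/35.9000 = 0.2922

0.2922


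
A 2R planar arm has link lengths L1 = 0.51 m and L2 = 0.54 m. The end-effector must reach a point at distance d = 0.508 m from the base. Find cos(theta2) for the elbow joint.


cos(th2) = (d^2 - L1^2 - L2^2)/(2*L1*L2) = (0.508^2 - 0.51^2 - 0.54^2)/(2*0.51*0.54) = -0.5331

-0.5331


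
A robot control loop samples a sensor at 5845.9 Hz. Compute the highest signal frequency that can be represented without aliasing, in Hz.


f_max = f_s/2 = 5845.9/2 = 2922.9500

2922.9500 Hz


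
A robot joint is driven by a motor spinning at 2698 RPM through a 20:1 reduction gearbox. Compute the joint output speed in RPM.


omega_joint = omega_motor / N = 2698 / 20 = 134.9000

134.9000 RPM


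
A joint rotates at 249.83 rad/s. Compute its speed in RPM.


RPM = 249.83 * 60/(2*pi) = 2385.7008

2385.7008 RPM


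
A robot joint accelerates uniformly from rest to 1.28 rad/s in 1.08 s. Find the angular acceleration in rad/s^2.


alpha = delta_omega / t = 1.28 / 1.08 = 1.1852

1.1852 rad/s^2


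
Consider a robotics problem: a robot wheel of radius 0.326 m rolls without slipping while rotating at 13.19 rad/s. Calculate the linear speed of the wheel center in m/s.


v = omega * r = 13.19 * 0.326 = 4.2999

4.2999 m/s


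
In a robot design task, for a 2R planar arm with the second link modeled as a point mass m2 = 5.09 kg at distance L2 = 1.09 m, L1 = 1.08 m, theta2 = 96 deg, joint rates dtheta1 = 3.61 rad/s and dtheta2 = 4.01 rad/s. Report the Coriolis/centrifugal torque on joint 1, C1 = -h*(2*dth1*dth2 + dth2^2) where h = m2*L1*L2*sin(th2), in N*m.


h = m2*L1*L2*sin(th2) = 5.09*1.08*1.09*sin(96 deg) = 5.959123
C1 = -h*(2*3.61*4.01 + 4.01^2) = -5.959123*45.0323 = -268.3530

-268.3530 N*m


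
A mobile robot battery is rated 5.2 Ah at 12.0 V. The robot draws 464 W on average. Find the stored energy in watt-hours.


E = capacity * V = 5.2*12.0 = 62.4000

62.4000 Wh


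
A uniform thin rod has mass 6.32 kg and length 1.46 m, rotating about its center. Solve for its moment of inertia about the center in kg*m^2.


I = (1/12)*m*L^2 = (1/12)*6.32*1.46^2 = 1.1226

1.1226 kg*m^2


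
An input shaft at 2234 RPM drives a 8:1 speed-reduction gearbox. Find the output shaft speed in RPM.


omega_out = omega_in / N = 2234 / 8 = 279.2500

279.2500 RPM


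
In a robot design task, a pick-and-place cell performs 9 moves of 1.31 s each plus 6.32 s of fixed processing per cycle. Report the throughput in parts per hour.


T_cycle = 9*1.31 + 6.32 = 18.1100 s
rate = 3600/T = 198.7852

198.7852 parts/hour


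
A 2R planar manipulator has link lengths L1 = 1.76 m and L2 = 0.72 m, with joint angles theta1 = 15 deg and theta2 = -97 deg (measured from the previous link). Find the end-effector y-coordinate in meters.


y = L1*sin(th1) + L2*sin(th1+th2) = 1.76*sin(15 deg) + 0.72*sin(-82 deg) = -0.2575

-0.2575 m


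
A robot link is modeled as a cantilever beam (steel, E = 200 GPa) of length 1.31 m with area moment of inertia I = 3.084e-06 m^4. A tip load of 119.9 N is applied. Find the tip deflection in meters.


delta = F*L^3/(3*E*I) = 119.9*1.31^3/(3*2.000e+11*3.084e-06)
      = 269.5461109/1850400 = 1.4567e-04

1.4567e-04 m


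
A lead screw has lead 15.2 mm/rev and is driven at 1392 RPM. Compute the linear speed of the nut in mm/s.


v = lead * (RPM/60) = 15.2*1392/60 = 352.6400

352.6400 mm/s


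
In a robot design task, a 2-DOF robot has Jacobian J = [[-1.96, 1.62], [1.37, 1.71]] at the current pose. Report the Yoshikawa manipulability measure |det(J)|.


det(J) = -1.96*1.71 - (1.62)*(1.37) = -5.5710
|det(J)| = 5.5710

5.5710


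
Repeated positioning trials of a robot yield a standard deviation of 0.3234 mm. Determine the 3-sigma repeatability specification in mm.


repeatability = 3*sigma = 3*0.3234 = 0.9702

0.9702 mm


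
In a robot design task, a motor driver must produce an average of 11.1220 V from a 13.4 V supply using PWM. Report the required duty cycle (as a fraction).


D = V_avg/V_supply = 11.1220/13.4 = 0.8300

0.8300


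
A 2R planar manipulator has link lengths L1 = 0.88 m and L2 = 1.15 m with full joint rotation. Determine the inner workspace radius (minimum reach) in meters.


r_min = |L1 - L2| = |0.88 - 1.15| = 0.2700

0.2700 m


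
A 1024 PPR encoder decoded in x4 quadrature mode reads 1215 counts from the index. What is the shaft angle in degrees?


angle = counts * 360 / (PPR*4) = 1215 * 360 / 4096 = 106.7871

106.7871 degrees


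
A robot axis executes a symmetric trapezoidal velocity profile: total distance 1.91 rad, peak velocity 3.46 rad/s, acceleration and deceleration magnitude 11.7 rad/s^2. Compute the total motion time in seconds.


t_acc = v/a = 3.46/11.7 = 0.295726 s
d_acc = v^2/(2a) = 0.511607 rad (each ramp)
d_cruise = 1.91 - 2*0.511607 = 0.886786 rad
t_cruise = 0.886786/3.46 = 0.256297 s
t_total = 2*0.295726 + 0.256297 = 0.8477

0.8477 s


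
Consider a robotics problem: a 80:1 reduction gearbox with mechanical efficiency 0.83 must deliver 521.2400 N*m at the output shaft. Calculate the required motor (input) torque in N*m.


tau_in = tau_out / (N * eta) = 521.2400 / (80 * 0.83) = 7.8500

7.8500 N*m


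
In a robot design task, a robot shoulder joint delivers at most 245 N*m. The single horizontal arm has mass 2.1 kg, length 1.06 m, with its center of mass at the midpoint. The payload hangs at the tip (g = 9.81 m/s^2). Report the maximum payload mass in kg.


tau_arm = m_arm*g*(L/2) = 2.1*9.81*1.06/2 = 10.9185 N*m
tau_payload = tau_max - tau_arm = 245 - 10.9185 = 234.0815
m_payload = tau_payload / (g*L) = 234.0815 / (9.81*1.06) = 22.5109

22.5109 kg


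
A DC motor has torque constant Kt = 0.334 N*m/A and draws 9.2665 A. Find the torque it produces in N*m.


tau = Kt * I = 0.334*9.2665 = 3.0950

3.0950 N*m


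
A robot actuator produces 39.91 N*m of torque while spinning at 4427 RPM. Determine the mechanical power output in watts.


omega = 4427 * 2*pi/60 = 463.594356 rad/s
P = tau * omega = 39.91 * 463.594356 = 18502.0507

18502.0507 W


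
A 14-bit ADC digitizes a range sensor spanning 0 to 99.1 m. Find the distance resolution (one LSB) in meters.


res = range / 2^n = 99.1/2^14 = 99.1/16384 = 0.0060

0.0060 m


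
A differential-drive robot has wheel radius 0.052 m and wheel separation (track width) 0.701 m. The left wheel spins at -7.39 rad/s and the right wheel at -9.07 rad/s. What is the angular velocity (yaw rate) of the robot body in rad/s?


omega = r*(wR - wL)/L = 0.052*(-9.07 - (-7.39))/0.701 = -0.1246

-0.1246 rad/s


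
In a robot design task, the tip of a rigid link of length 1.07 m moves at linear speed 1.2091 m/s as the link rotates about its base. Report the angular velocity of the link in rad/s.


omega = v / L = 1.2091 / 1.07 = 1.1300

1.1300 rad/s


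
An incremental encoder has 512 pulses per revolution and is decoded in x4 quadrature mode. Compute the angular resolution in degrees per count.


resolution = 360 / (PPR * 4) = 360 / 2048 = 0.1758

0.1758 degrees


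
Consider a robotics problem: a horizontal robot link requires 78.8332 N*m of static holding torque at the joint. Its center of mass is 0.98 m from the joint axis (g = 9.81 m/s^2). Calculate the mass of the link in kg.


m = tau / (g*L) = 78.8332 / (9.81 * 0.98) = 8.2000

8.2000 kg


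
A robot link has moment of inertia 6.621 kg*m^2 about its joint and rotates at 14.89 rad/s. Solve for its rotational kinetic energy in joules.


KE = (1/2)*I*omega^2 = 0.5*6.621*14.89^2 = 733.9779

733.9779 J


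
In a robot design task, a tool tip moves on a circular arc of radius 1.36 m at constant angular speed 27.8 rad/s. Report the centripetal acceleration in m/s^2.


a_c = omega^2 * r = 27.8^2 * 1.36 = 1051.0624

1051.0624 m/s^2


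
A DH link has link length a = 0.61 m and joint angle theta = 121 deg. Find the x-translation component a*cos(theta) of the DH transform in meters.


a*cos(theta) = 0.61*cos(121 deg) = -0.3142

-0.3142 m


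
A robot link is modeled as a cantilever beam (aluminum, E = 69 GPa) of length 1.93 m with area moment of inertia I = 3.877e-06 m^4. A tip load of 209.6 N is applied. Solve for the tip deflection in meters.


delta = F*L^3/(3*E*I) = 209.6*1.93^3/(3*6.900e+10*3.877e-06)
      = 1506.8263472/802539 = 0.0019

0.0019 m


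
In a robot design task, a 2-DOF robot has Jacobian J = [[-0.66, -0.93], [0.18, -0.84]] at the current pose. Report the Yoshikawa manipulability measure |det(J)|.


det(J) = -0.66*-0.84 - (-0.93)*(0.18) = 0.7218
|det(J)| = 0.7218

0.7218


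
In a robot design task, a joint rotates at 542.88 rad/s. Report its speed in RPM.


RPM = 542.88 * 60/(2*pi) = 5184.1221

5184.1221 RPM


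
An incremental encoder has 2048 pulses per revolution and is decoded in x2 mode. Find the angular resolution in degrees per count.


resolution = 360 / (PPR * 2) = 360 / 4096 = 0.0879

0.0879 degrees


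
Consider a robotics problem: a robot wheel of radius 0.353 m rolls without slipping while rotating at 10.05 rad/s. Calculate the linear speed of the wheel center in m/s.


v = omega * r = 10.05 * 0.353 = 3.5476

3.5476 m/s


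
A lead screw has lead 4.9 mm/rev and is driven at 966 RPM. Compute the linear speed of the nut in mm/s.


v = lead * (RPM/60) = 4.9*966/60 = 78.8900

78.8900 mm/s


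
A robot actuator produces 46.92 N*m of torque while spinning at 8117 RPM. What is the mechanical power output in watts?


omega = 8117 * 2*pi/60 = 850.010252 rad/s
P = tau * omega = 46.92 * 850.010252 = 39882.4810

39882.4810 W


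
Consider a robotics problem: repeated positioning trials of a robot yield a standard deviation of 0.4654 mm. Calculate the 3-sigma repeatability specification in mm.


repeatability = 3*sigma = 3*0.4654 = 1.3962

1.3962 mm


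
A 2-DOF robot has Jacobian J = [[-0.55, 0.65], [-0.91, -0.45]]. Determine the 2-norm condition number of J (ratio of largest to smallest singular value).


JJ^T eigenvalues: trace(JJ^T) = 1.7556, det(JJ^T) = det(J)^2 = 0.70392100
s_max^2 = (1.7556 + sqrt(0.26644736))/2 = 1.13589270
s_min^2 = (1.7556 - sqrt(0.26644736))/2 = 0.61970730
kappa = s_max/s_min = sqrt(1.13589270/0.61970730) = 1.3539

1.3539


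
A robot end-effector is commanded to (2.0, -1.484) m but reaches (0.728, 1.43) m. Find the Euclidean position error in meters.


dx = 0.728 - (2.0) = -1.2720, dy = 1.43 - (-1.484) = 2.9140
err = sqrt(1.617984 + 8.491396) = 3.1795

3.1795 m


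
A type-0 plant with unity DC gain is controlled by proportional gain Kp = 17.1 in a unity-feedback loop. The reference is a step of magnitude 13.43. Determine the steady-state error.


e_ss = R/(1 + Kp) = 13.43/(1 + 17.1) = 13.43/18.1000 = 0.7420

0.7420


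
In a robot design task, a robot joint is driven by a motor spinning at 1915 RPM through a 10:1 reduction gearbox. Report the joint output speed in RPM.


omega_joint = omega_motor / N = 1915 / 10 = 191.5000

191.5000 RPM


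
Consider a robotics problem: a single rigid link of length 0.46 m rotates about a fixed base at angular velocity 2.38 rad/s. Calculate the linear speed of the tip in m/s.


v = L*omega = 0.46 * 2.38 = 1.0948

1.0948 m/s


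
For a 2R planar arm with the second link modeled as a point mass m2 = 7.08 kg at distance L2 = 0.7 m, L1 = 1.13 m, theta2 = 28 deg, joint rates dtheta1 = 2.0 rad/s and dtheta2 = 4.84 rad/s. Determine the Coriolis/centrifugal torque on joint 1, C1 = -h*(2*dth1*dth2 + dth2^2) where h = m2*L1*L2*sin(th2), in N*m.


h = m2*L1*L2*sin(th2) = 7.08*1.13*0.7*sin(28 deg) = 2.629172
C1 = -h*(2*2.0*4.84 + 4.84^2) = -2.629172*42.7856 = -112.4907

-112.4907 N*m


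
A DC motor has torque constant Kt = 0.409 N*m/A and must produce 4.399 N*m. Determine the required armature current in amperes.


I = tau / Kt = 4.399/0.409 = 10.7555

10.7555 A


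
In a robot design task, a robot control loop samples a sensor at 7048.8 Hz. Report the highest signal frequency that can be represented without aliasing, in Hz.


f_max = f_s/2 = 7048.8/2 = 3524.4000

3524.4000 Hz


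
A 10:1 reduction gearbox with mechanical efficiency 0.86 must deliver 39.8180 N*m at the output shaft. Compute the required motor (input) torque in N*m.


tau_in = tau_out / (N * eta) = 39.8180 / (10 * 0.86) = 4.6300

4.6300 N*m


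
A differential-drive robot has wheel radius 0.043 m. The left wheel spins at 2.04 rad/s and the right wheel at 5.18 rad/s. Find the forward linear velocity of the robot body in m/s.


v = r*(wR + wL)/2 = 0.043*(5.18 + 2.04)/2 = 0.1552

0.1552 m/s


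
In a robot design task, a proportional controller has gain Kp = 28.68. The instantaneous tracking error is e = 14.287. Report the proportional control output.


u_P = Kp * e = 28.68 * 14.287 = 409.7512

409.7512


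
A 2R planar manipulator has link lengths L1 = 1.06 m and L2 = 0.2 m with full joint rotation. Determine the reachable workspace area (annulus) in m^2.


r_max = L1 + L2 = 1.2600, r_min = |L1 - L2| = 0.8600
A = pi*(r_max^2 - r_min^2) = pi*(1.5876 - 0.7396) = 2.6641

2.6641 m^2


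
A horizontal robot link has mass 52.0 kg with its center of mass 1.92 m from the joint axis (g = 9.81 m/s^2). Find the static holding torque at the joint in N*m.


tau = m*g*L = 52.0 * 9.81 * 1.92 = 979.4304

979.4304 N*m


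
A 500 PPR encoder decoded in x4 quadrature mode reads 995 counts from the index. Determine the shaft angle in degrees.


angle = counts * 360 / (PPR*4) = 995 * 360 / 2000 = 179.1000

179.1000 degrees


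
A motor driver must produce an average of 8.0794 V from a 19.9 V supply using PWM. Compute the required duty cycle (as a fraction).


D = V_avg/V_supply = 8.0794/19.9 = 0.4060

0.4060


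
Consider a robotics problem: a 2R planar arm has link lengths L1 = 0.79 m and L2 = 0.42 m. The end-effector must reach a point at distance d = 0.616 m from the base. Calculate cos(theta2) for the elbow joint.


cos(th2) = (d^2 - L1^2 - L2^2)/(2*L1*L2) = (0.616^2 - 0.79^2 - 0.42^2)/(2*0.79*0.42) = -0.6345

-0.6345


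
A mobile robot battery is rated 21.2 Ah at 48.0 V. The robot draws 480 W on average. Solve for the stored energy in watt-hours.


E = capacity * V = 21.2*48.0 = 1017.6000

1017.6000 Wh


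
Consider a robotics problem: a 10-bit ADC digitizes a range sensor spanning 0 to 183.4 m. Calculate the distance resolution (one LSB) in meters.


res = range / 2^n = 183.4/2^10 = 183.4/1024 = 0.1791

0.1791 m


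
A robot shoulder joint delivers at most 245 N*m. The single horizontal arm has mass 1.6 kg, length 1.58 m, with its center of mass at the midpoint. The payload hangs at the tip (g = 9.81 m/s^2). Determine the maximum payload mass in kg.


tau_arm = m_arm*g*(L/2) = 1.6*9.81*1.58/2 = 12.3998 N*m
tau_payload = tau_max - tau_arm = 245 - 12.3998 = 232.6002
m_payload = tau_payload / (g*L) = 232.6002 / (9.81*1.58) = 15.0067

15.0067 kg


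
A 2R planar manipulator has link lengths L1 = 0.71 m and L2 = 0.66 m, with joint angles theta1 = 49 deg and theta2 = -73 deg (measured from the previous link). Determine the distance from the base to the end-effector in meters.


x = L1*cos(th1) + L2*cos(th1+th2) = 1.068742
y = L1*sin(th1) + L2*sin(th1+th2) = 0.267398
d = sqrt(x^2 + y^2) = sqrt(1.142209 + 0.071502) = 1.1017

1.1017 m


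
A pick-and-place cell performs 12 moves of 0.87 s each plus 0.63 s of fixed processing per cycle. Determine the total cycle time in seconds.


T = 12*0.87 + 0.63 = 11.0700

11.0700 s


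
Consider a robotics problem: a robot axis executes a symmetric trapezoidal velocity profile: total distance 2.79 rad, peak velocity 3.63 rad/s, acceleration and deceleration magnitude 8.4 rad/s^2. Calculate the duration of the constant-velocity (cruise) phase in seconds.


t_acc = v/a = 0.432143 s, d_acc = v^2/(2a) = 0.784339 rad each
d_cruise = 2.79 - 2*0.784339 = 1.221322 rad
t_cruise = d_cruise/v = 1.221322/3.63 = 0.3365

0.3365 s


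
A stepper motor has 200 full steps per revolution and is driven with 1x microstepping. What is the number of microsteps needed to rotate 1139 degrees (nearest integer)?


step_size = 360/(200*1) = 360/200 = 1.800000 deg
n = 1139/(360/200) = 1139*200/360 = 632.7778 -> 633

633 steps


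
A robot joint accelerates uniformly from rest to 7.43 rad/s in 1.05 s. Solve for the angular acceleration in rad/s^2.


alpha = delta_omega / t = 7.43 / 1.05 = 7.0762

7.0762 rad/s^2


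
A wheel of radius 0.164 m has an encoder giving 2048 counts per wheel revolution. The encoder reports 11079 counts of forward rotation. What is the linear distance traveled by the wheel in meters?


revs = 11079/2048 = 5.409668
d = revs * 2*pi*r = 5.409668 * 2*pi*0.164 = 5.5744

5.5744 m


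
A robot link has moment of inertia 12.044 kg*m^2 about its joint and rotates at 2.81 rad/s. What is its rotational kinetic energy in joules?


KE = (1/2)*I*omega^2 = 0.5*12.044*2.81^2 = 47.5503

47.5503 J


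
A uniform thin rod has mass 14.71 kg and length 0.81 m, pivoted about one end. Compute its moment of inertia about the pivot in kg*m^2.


I = (1/3)*m*L^2 = (1/3)*14.71*0.81^2 = 3.2171

3.2171 kg*m^2


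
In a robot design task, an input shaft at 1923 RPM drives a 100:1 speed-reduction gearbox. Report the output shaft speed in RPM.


omega_out = omega_in / N = 1923 / 100 = 19.2300

19.2300 RPM


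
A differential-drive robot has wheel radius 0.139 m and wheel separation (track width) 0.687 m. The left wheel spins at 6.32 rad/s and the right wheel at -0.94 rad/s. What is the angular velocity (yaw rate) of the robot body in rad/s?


omega = r*(wR - wL)/L = 0.139*(-0.94 - (6.32))/0.687 = -1.4689

-1.4689 rad/s


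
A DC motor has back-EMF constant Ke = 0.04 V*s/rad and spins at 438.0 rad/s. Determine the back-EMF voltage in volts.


V_emf = Ke * omega = 0.04*438.0 = 17.5200

17.5200 V


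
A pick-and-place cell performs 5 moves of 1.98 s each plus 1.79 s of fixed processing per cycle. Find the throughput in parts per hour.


T_cycle = 5*1.98 + 1.79 = 11.6900 s
rate = 3600/T = 307.9555

307.9555 parts/hour


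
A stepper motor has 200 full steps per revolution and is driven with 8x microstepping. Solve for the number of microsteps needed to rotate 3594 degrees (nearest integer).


step_size = 360/(200*8) = 360/1600 = 0.225000 deg
n = 3594/(360/1600) = 3594*1600/360 = 15973.3333 -> 15973

15973 steps


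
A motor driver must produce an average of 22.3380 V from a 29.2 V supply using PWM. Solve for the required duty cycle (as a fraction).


D = V_avg/V_supply = 22.3380/29.2 = 0.7650

0.7650


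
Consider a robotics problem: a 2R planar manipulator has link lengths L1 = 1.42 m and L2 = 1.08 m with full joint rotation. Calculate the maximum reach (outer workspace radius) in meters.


r_max = L1 + L2 = 1.42 + 1.08 = 2.5000

2.5000 m


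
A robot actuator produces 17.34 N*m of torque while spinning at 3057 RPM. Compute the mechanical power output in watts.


omega = 3057 * 2*pi/60 = 320.128291 rad/s
P = tau * omega = 17.34 * 320.128291 = 5551.0246

5551.0246 W


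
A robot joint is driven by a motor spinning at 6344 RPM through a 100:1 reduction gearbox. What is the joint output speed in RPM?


omega_joint = omega_motor / N = 6344 / 100 = 63.4400

63.4400 RPM


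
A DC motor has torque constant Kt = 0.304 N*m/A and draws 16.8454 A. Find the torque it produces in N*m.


tau = Kt * I = 0.304*16.8454 = 5.1210

5.1210 N*m


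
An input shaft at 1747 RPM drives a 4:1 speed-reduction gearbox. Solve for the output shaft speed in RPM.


omega_out = omega_in / N = 1747 / 4 = 436.7500

436.7500 RPM


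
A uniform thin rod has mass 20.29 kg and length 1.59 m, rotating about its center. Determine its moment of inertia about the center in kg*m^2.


I = (1/12)*m*L^2 = (1/12)*20.29*1.59^2 = 4.2746

4.2746 kg*m^2


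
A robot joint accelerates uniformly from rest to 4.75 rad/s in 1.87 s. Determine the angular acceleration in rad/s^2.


alpha = delta_omega / t = 4.75 / 1.87 = 2.5401

2.5401 rad/s^2


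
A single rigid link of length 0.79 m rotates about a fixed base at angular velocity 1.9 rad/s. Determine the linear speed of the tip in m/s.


v = L*omega = 0.79 * 1.9 = 1.5010

1.5010 m/s


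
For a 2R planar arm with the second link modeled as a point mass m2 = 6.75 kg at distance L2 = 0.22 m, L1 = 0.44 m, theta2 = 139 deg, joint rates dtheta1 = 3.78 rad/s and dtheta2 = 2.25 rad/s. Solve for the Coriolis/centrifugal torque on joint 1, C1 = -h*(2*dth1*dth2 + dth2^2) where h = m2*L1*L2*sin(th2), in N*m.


h = m2*L1*L2*sin(th2) = 6.75*0.44*0.22*sin(139 deg) = 0.428669
C1 = -h*(2*3.78*2.25 + 2.25^2) = -0.428669*22.0725 = -9.4618

-9.4618 N*m


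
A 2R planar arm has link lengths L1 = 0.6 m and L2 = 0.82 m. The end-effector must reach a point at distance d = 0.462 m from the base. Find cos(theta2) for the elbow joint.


cos(th2) = (d^2 - L1^2 - L2^2)/(2*L1*L2) = (0.462^2 - 0.6^2 - 0.82^2)/(2*0.6*0.82) = -0.8323

-0.8323
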